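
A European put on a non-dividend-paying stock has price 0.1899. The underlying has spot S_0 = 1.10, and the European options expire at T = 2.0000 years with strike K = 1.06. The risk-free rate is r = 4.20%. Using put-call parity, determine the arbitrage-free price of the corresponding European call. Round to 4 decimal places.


Put-call parity: C - P = S_0 * exp(-qT) - K * exp(-rT).
S_0 * exp(-qT) = 1.1000 * 1.00000000 = 1.10000000
K * exp(-rT) = 1.0600 * 0.91943126 = 0.97459713
C = P + S*exp(-qT) - K*exp(-rT)
C = 0.1899 + 1.10000000 - 0.97459713 = 0.3153

Answer: Call price = 0.3153


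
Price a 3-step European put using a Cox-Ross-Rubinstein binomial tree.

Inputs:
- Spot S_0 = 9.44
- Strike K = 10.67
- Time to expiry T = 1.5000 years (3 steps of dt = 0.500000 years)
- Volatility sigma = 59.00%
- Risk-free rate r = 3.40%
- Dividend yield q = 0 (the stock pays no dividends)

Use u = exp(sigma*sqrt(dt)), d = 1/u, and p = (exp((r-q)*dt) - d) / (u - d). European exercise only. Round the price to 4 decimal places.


Answer: Price = V(0,0) = 3.2973

Derivation:
dt = T/N = 0.500000
u = exp(sigma*sqrt(dt)) = 1.517695; d = 1/u = 0.658894
p = (exp((r-q)*dt) - d) / (u - d) = 0.417153
Discount per step: exp(-r*dt) = 0.983144
Stock lattice S(k, i) with i counting down-moves:
  k=0: S(0,0) = 9.4400
  k=1: S(1,0) = 14.3270; S(1,1) = 6.2200
  k=2: S(2,0) = 21.7441; S(2,1) = 9.4400; S(2,2) = 4.0983
  k=3: S(3,0) = 33.0009; S(3,1) = 14.3270; S(3,2) = 6.2200; S(3,3) = 2.7003
Terminal payoffs V(N, i) = max(K - S_T, 0):
  V(3,0) = 0.000000; V(3,1) = 0.000000; V(3,2) = 4.450043; V(3,3) = 7.969662
Backward induction: V(k, i) = exp(-r*dt) * [p * V(k+1, i) + (1-p) * V(k+1, i+1)].
  V(2,0) = exp(-r*dt) * [p*0.000000 + (1-p)*0.000000] = 0.000000
  V(2,1) = exp(-r*dt) * [p*0.000000 + (1-p)*4.450043] = 2.549975
  V(2,2) = exp(-r*dt) * [p*4.450043 + (1-p)*7.969662] = 6.391852
  V(1,0) = exp(-r*dt) * [p*0.000000 + (1-p)*2.549975] = 1.461193
  V(1,1) = exp(-r*dt) * [p*2.549975 + (1-p)*6.391852] = 4.708474
  V(0,0) = exp(-r*dt) * [p*1.461193 + (1-p)*4.708474] = 3.297327


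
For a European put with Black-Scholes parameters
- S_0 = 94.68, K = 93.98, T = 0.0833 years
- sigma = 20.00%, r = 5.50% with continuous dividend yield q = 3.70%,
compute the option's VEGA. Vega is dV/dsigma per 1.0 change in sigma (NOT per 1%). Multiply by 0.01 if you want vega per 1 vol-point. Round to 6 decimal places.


d1 = 0.1833948889; d2 = 0.1256714101
phi(d1) = 0.3922894276; exp(-qT) = 0.9969226448; exp(-rT) = 0.9954289791
Vega = S * exp(-qT) * phi(d1) * sqrt(T) = 94.6800 * 0.9969226448 * 0.3922894276 * 0.2886173938 = 10.686828

Answer: Vega = 10.686828


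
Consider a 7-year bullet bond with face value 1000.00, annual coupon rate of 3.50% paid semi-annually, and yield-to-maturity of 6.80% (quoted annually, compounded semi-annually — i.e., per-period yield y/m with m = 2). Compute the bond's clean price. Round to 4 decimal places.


Answer: Price = 818.5966

Derivation:
Coupon per period c = face * coupon_rate / m = 17.500000
Periods per year m = 2; per-period yield y/m = 0.034000
Number of cashflows N = 14
Cashflows (t years, CF_t, discount factor 1/(1+y/m)^(m*t), PV):
  t = 0.5000: CF_t = 17.500000, DF = 0.967118, PV = 16.924565
  t = 1.0000: CF_t = 17.500000, DF = 0.935317, PV = 16.368051
  t = 1.5000: CF_t = 17.500000, DF = 0.904562, PV = 15.829837
  t = 2.0000: CF_t = 17.500000, DF = 0.874818, PV = 15.309320
  t = 2.5000: CF_t = 17.500000, DF = 0.846052, PV = 14.805919
  t = 3.0000: CF_t = 17.500000, DF = 0.818233, PV = 14.319070
  t = 3.5000: CF_t = 17.500000, DF = 0.791327, PV = 13.848230
  t = 4.0000: CF_t = 17.500000, DF = 0.765307, PV = 13.392873
  t = 4.5000: CF_t = 17.500000, DF = 0.740142, PV = 12.952488
  t = 5.0000: CF_t = 17.500000, DF = 0.715805, PV = 12.526584
  t = 5.5000: CF_t = 17.500000, DF = 0.692268, PV = 12.114685
  t = 6.0000: CF_t = 17.500000, DF = 0.669505, PV = 11.716330
  t = 6.5000: CF_t = 17.500000, DF = 0.647490, PV = 11.331073
  t = 7.0000: CF_t = 1017.500000, DF = 0.626199, PV = 637.157611
Price P = sum_t PV_t = 818.596635


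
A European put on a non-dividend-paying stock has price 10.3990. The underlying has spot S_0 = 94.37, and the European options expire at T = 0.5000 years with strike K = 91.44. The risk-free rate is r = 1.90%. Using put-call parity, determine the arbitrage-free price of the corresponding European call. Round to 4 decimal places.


Put-call parity: C - P = S_0 * exp(-qT) - K * exp(-rT).
S_0 * exp(-qT) = 94.3700 * 1.00000000 = 94.37000000
K * exp(-rT) = 91.4400 * 0.99054498 = 90.57543319
C = P + S*exp(-qT) - K*exp(-rT)
C = 10.3990 + 94.37000000 - 90.57543319 = 14.1936

Answer: Call price = 14.1936


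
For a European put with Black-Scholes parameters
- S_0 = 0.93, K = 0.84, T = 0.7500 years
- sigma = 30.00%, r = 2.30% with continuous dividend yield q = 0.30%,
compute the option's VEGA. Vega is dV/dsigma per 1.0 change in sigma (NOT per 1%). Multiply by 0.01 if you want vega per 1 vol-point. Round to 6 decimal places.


d1 = 0.5794006105; d2 = 0.3195929894
phi(d1) = 0.3372971228; exp(-qT) = 0.9977525294; exp(-rT) = 0.9828979294
Vega = S * exp(-qT) * phi(d1) * sqrt(T) = 0.9300 * 0.9977525294 * 0.3372971228 * 0.8660254038 = 0.271050

Answer: Vega = 0.271050


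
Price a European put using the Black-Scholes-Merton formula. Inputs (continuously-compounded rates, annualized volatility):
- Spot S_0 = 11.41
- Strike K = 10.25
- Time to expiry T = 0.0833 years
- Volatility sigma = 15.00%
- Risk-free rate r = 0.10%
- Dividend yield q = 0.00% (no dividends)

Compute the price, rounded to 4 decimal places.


Answer: Price = 0.0010

Derivation:
d1 = (ln(S/K) + (r - q + 0.5*sigma^2) * T) / (sigma * sqrt(T)) = 2.50003143
d2 = d1 - sigma * sqrt(T) = 2.45673882
exp(-rT) = 0.99991670; exp(-qT) = 1.00000000
P = K * exp(-rT) * N(-d2) - S_0 * exp(-qT) * N(-d1)
N(-d1) = 0.00620911; N(-d2) = 0.00701023
P = 10.2500 * 0.99991670 * 0.00701023 - 11.4100 * 1.00000000 * 0.00620911 = 0.0010


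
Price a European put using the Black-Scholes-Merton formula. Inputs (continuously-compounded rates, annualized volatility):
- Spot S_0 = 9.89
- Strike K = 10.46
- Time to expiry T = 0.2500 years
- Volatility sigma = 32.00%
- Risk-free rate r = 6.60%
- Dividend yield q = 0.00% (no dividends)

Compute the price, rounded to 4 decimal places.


Answer: Price = 0.8622

Derivation:
d1 = (ln(S/K) + (r - q + 0.5*sigma^2) * T) / (sigma * sqrt(T)) = -0.16708946
d2 = d1 - sigma * sqrt(T) = -0.32708946
exp(-rT) = 0.98363538; exp(-qT) = 1.00000000
P = K * exp(-rT) * N(-d2) - S_0 * exp(-qT) * N(-d1)
N(-d1) = 0.56635017; N(-d2) = 0.62819989
P = 10.4600 * 0.98363538 * 0.62819989 - 9.8900 * 1.00000000 * 0.56635017 = 0.8622


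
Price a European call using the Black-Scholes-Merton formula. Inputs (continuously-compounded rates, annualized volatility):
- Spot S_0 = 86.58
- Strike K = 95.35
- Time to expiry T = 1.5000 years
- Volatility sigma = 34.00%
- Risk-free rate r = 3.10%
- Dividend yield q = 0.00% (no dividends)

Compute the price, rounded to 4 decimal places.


d1 = (ln(S/K) + (r - q + 0.5*sigma^2) * T) / (sigma * sqrt(T)) = 0.08816845
d2 = d1 - sigma * sqrt(T) = -0.32824481
exp(-rT) = 0.95456456; exp(-qT) = 1.00000000
C = S_0 * exp(-qT) * N(d1) - K * exp(-rT) * N(d2)
N(d1) = 0.53512860; N(d2) = 0.37136328
C = 86.5800 * 1.00000000 * 0.53512860 - 95.3500 * 0.95456456 * 0.37136328 = 12.5308

Answer: Price = 12.5308


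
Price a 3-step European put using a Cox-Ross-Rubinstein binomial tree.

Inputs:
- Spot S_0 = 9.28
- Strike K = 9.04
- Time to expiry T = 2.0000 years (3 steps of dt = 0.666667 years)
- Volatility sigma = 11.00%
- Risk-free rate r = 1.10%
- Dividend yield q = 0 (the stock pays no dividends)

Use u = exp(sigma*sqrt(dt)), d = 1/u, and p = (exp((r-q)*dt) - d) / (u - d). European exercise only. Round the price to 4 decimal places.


Answer: Price = V(0,0) = 0.4097

Derivation:
dt = T/N = 0.666667
u = exp(sigma*sqrt(dt)) = 1.093971; d = 1/u = 0.914101
p = (exp((r-q)*dt) - d) / (u - d) = 0.518481
Discount per step: exp(-r*dt) = 0.992693
Stock lattice S(k, i) with i counting down-moves:
  k=0: S(0,0) = 9.2800
  k=1: S(1,0) = 10.1521; S(1,1) = 8.4829
  k=2: S(2,0) = 11.1061; S(2,1) = 9.2800; S(2,2) = 7.7542
  k=3: S(3,0) = 12.1497; S(3,1) = 10.1521; S(3,2) = 8.4829; S(3,3) = 7.0881
Terminal payoffs V(N, i) = max(K - S_T, 0):
  V(3,0) = 0.000000; V(3,1) = 0.000000; V(3,2) = 0.557146; V(3,3) = 1.951897
Backward induction: V(k, i) = exp(-r*dt) * [p * V(k+1, i) + (1-p) * V(k+1, i+1)].
  V(2,0) = exp(-r*dt) * [p*0.000000 + (1-p)*0.000000] = 0.000000
  V(2,1) = exp(-r*dt) * [p*0.000000 + (1-p)*0.557146] = 0.266316
  V(2,2) = exp(-r*dt) * [p*0.557146 + (1-p)*1.951897] = 1.219767
  V(1,0) = exp(-r*dt) * [p*0.000000 + (1-p)*0.266316] = 0.127299
  V(1,1) = exp(-r*dt) * [p*0.266316 + (1-p)*1.219767] = 0.720120
  V(0,0) = exp(-r*dt) * [p*0.127299 + (1-p)*0.720120] = 0.409738


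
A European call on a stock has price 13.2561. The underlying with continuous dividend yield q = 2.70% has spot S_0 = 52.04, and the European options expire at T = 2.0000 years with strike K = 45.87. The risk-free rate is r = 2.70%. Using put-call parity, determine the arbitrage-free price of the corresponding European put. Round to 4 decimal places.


Answer: Put price = 7.4104

Derivation:
Put-call parity: C - P = S_0 * exp(-qT) - K * exp(-rT).
S_0 * exp(-qT) = 52.0400 * 0.94743211 = 49.30436682
K * exp(-rT) = 45.8700 * 0.94743211 = 43.45871073
P = C - S*exp(-qT) + K*exp(-rT)
P = 13.2561 - 49.30436682 + 43.45871073 = 7.4104


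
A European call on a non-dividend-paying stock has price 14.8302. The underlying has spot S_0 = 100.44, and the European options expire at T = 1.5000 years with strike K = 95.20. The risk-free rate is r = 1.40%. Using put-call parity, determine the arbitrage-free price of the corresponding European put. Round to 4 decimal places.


Put-call parity: C - P = S_0 * exp(-qT) - K * exp(-rT).
S_0 * exp(-qT) = 100.4400 * 1.00000000 = 100.44000000
K * exp(-rT) = 95.2000 * 0.97921896 = 93.22164543
P = C - S*exp(-qT) + K*exp(-rT)
P = 14.8302 - 100.44000000 + 93.22164543 = 7.6118

Answer: Put price = 7.6118


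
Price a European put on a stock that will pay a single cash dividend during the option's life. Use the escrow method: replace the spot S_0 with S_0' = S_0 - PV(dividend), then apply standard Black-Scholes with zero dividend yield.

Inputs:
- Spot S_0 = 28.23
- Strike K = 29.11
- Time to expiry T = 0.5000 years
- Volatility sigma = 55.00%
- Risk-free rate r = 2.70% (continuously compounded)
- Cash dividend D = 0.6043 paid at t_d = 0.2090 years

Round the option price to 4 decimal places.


PV(D) = D * exp(-r * t_d) = 0.6043 * 0.99437289 = 0.60089954
S_0' = S_0 - PV(D) = 28.2300 - 0.60089954 = 27.62910046
d1 = (ln(S_0'/K) + (r + sigma^2/2)*T) / (sigma*sqrt(T)) = 0.09491385
d2 = d1 - sigma*sqrt(T) = -0.29399488
exp(-rT) = 0.98659072
N(-d1) = 0.46219163; N(-d2) = 0.61561909
P = K * exp(-rT) * N(-d2) - S_0' * N(-d1) = 29.1100 * 0.98659072 * 0.61561909 - 27.62910046 * 0.46219163 = 4.9104

Answer: Price = 4.9104


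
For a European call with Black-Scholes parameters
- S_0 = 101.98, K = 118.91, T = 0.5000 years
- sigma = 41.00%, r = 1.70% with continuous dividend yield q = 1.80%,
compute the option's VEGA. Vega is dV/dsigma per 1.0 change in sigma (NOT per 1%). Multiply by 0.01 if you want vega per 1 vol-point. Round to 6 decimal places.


d1 = -0.3865466095; d2 = -0.6764603898
phi(d1) = 0.3702237694; exp(-qT) = 0.9910403788; exp(-rT) = 0.9915360229
Vega = S * exp(-qT) * phi(d1) * sqrt(T) = 101.9800 * 0.9910403788 * 0.3702237694 * 0.7071067812 = 26.457917

Answer: Vega = 26.457917


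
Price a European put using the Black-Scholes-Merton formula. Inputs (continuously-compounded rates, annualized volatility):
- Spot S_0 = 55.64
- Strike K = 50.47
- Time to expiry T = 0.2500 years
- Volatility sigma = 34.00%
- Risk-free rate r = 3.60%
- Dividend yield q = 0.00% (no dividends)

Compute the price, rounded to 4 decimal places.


d1 = (ln(S/K) + (r - q + 0.5*sigma^2) * T) / (sigma * sqrt(T)) = 0.71160745
d2 = d1 - sigma * sqrt(T) = 0.54160745
exp(-rT) = 0.99104038; exp(-qT) = 1.00000000
P = K * exp(-rT) * N(-d2) - S_0 * exp(-qT) * N(-d1)
N(-d1) = 0.23835395; N(-d2) = 0.29404448
P = 50.4700 * 0.99104038 * 0.29404448 - 55.6400 * 1.00000000 * 0.23835395 = 1.4454

Answer: Price = 1.4454


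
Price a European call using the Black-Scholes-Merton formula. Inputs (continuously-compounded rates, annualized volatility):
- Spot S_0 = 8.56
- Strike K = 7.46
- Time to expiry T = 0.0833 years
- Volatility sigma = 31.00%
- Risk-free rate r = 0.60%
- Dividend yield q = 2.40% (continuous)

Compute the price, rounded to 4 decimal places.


Answer: Price = 1.1066

Derivation:
d1 = (ln(S/K) + (r - q + 0.5*sigma^2) * T) / (sigma * sqrt(T)) = 1.56528179
d2 = d1 - sigma * sqrt(T) = 1.47581040
exp(-rT) = 0.99950032; exp(-qT) = 0.99800280
C = S_0 * exp(-qT) * N(d1) - K * exp(-rT) * N(d2)
N(d1) = 0.94124157; N(d2) = 0.93000260
C = 8.5600 * 0.99800280 * 0.94124157 - 7.4600 * 0.99950032 * 0.93000260 = 1.1066


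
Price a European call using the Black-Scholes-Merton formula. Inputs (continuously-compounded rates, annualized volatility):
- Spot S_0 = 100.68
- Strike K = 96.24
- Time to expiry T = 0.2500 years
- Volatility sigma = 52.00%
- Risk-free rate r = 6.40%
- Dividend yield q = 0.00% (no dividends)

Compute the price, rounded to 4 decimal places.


Answer: Price = 13.3650

Derivation:
d1 = (ln(S/K) + (r - q + 0.5*sigma^2) * T) / (sigma * sqrt(T)) = 0.36500807
d2 = d1 - sigma * sqrt(T) = 0.10500807
exp(-rT) = 0.98412732; exp(-qT) = 1.00000000
C = S_0 * exp(-qT) * N(d1) - K * exp(-rT) * N(d2)
N(d1) = 0.64244731; N(d2) = 0.54181530
C = 100.6800 * 1.00000000 * 0.64244731 - 96.2400 * 0.98412732 * 0.54181530 = 13.3650


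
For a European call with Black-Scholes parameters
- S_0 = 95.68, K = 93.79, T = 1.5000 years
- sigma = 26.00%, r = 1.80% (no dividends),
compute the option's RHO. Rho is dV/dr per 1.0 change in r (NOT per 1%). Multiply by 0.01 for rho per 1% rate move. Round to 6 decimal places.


d1 = 0.3066605700; d2 = -0.0117730966
phi(d1) = 0.3806180555; exp(-qT) = 1.0000000000; exp(-rT) = 0.9733612415
N(d2) = 0.4953033225
Rho = K*T*exp(-rT)*N(d2) = 93.7900 * 1.5000 * 0.9733612415 * 0.4953033225 = 67.825513

Answer: Rho = 67.825513


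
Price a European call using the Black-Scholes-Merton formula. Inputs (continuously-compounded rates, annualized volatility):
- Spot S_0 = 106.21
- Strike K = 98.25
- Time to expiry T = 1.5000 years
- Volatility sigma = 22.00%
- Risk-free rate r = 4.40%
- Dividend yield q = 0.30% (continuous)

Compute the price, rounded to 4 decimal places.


d1 = (ln(S/K) + (r - q + 0.5*sigma^2) * T) / (sigma * sqrt(T)) = 0.65209505
d2 = d1 - sigma * sqrt(T) = 0.38265118
exp(-rT) = 0.93613086; exp(-qT) = 0.99551011
C = S_0 * exp(-qT) * N(d1) - K * exp(-rT) * N(d2)
N(d1) = 0.74283007; N(d2) = 0.64901079
C = 106.2100 * 0.99551011 * 0.74283007 - 98.2500 * 0.93613086 * 0.64901079 = 18.8491

Answer: Price = 18.8491


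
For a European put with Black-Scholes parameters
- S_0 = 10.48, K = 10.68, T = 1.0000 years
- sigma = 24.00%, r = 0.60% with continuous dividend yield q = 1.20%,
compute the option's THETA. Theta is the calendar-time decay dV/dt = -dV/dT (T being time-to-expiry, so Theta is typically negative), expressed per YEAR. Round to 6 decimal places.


Answer: Theta = -0.519498

Derivation:
d1 = 0.0162326890; d2 = -0.2237673110
phi(d1) = 0.3988897232; exp(-qT) = 0.9880717129; exp(-rT) = 0.9940179641
Theta = -S*exp(-qT)*phi(d1)*sigma/(2*sqrt(T)) + r*K*exp(-rT)*N(-d2) - q*S*exp(-qT)*N(-d1)
N(-d1) = 0.4935243784; N(-d2) = 0.5885308165; sqrt(T) = 1.0000000000
Term 1 = -10.4800 * 0.9880717129 * 0.3988897232 * 0.2400 / (2 * 1.0000000000) = -0.4956599656
Term 2 = 0.0060 * 10.6800 * 0.9940179641 * 0.5885308165 = 0.0374874539
Term 3 = -0.0120 * 10.4800 * 0.9880717129 * 0.4935243784 = -0.0613252892
Theta = -0.4956599656 + (0.0374874539) + (-0.0613252892) = -0.519498


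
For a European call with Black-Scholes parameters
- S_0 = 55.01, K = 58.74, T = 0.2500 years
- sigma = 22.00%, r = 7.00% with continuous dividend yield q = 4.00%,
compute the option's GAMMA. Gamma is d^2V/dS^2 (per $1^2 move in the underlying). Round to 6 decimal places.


d1 = -0.4732358080; d2 = -0.5832358080
phi(d1) = 0.3566805919; exp(-qT) = 0.9900498337; exp(-rT) = 0.9826522357
Gamma = exp(-qT) * phi(d1) / (S * sigma * sqrt(T)) = 0.9900498337 * 0.3566805919 / (55.0100 * 0.2200 * 0.5000000000) = 0.058358

Answer: Gamma = 0.058358


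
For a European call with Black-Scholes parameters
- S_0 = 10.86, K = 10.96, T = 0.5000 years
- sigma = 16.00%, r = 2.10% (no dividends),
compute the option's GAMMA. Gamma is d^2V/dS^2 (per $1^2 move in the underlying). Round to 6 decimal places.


d1 = 0.0683598396; d2 = -0.0447772454
phi(d1) = 0.3980112264; exp(-qT) = 1.0000000000; exp(-rT) = 0.9895549326
Gamma = exp(-qT) * phi(d1) / (S * sigma * sqrt(T)) = 1.0000000000 * 0.3980112264 / (10.8600 * 0.1600 * 0.7071067812) = 0.323937

Answer: Gamma = 0.323937


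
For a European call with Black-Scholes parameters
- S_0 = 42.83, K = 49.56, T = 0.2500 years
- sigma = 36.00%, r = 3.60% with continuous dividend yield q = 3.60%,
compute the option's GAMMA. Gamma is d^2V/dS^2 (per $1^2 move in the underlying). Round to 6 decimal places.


d1 = -0.7208070285; d2 = -0.9008070285
phi(d1) = 0.3076723320; exp(-qT) = 0.9910403788; exp(-rT) = 0.9910403788
Gamma = exp(-qT) * phi(d1) / (S * sigma * sqrt(T)) = 0.9910403788 * 0.3076723320 / (42.8300 * 0.3600 * 0.5000000000) = 0.039551

Answer: Gamma = 0.039551


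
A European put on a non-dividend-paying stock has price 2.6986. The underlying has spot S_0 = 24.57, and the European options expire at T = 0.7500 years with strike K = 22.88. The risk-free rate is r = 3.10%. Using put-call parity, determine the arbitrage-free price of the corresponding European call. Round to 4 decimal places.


Put-call parity: C - P = S_0 * exp(-qT) - K * exp(-rT).
S_0 * exp(-qT) = 24.5700 * 1.00000000 = 24.57000000
K * exp(-rT) = 22.8800 * 0.97701820 = 22.35417639
C = P + S*exp(-qT) - K*exp(-rT)
C = 2.6986 + 24.57000000 - 22.35417639 = 4.9144

Answer: Call price = 4.9144


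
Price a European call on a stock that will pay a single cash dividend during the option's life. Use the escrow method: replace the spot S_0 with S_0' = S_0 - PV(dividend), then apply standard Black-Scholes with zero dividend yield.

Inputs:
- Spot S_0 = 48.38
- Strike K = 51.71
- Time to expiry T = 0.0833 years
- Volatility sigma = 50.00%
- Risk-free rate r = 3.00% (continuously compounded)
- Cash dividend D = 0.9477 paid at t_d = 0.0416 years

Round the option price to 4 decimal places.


Answer: Price = 1.2402

Derivation:
PV(D) = D * exp(-r * t_d) = 0.9477 * 0.99875278 = 0.94651801
S_0' = S_0 - PV(D) = 48.3800 - 0.94651801 = 47.43348199
d1 = (ln(S_0'/K) + (r + sigma^2/2)*T) / (sigma*sqrt(T)) = -0.50871041
d2 = d1 - sigma*sqrt(T) = -0.65301910
exp(-rT) = 0.99750412
N(d1) = 0.30547761; N(d2) = 0.25687198
C = S_0' * N(d1) - K * exp(-rT) * N(d2) = 47.43348199 * 0.30547761 - 51.7100 * 0.99750412 * 0.25687198 = 1.2402


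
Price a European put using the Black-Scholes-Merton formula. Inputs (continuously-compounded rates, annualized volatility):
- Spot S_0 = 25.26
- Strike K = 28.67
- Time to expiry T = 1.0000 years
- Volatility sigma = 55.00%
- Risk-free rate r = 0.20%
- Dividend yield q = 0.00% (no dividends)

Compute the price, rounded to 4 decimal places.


Answer: Price = 7.6583

Derivation:
d1 = (ln(S/K) + (r - q + 0.5*sigma^2) * T) / (sigma * sqrt(T)) = 0.04840152
d2 = d1 - sigma * sqrt(T) = -0.50159848
exp(-rT) = 0.99800200; exp(-qT) = 1.00000000
P = K * exp(-rT) * N(-d2) - S_0 * exp(-qT) * N(-d1)
N(-d1) = 0.48069812; N(-d2) = 0.69202500
P = 28.6700 * 0.99800200 * 0.69202500 - 25.2600 * 1.00000000 * 0.48069812 = 7.6583


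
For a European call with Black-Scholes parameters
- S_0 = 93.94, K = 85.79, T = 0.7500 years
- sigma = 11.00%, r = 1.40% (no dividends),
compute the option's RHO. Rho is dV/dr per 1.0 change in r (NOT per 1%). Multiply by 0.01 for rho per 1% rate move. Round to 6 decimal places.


d1 = 1.1105209716; d2 = 1.0152581772
phi(d1) = 0.2153335737; exp(-qT) = 1.0000000000; exp(-rT) = 0.9895549326
N(d2) = 0.8450086125
Rho = K*T*exp(-rT)*N(d2) = 85.7900 * 0.7500 * 0.9895549326 * 0.8450086125 = 53.802069

Answer: Rho = 53.802069


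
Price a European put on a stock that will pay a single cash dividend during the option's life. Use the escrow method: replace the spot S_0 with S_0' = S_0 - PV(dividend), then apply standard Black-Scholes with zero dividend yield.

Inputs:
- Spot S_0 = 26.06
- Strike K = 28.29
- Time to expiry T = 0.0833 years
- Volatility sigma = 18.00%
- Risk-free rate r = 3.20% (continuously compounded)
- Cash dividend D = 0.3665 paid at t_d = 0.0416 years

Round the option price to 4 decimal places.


Answer: Price = 2.5406

Derivation:
PV(D) = D * exp(-r * t_d) = 0.3665 * 0.99866969 = 0.36601244
S_0' = S_0 - PV(D) = 26.0600 - 0.36601244 = 25.69398756
d1 = (ln(S_0'/K) + (r + sigma^2/2)*T) / (sigma*sqrt(T)) = -1.77544370
d2 = d1 - sigma*sqrt(T) = -1.82739483
exp(-rT) = 0.99733795
N(-d1) = 0.96208767; N(-d2) = 0.96617979
P = K * exp(-rT) * N(-d2) - S_0' * N(-d1) = 28.2900 * 0.99733795 * 0.96617979 - 25.69398756 * 0.96208767 = 2.5406


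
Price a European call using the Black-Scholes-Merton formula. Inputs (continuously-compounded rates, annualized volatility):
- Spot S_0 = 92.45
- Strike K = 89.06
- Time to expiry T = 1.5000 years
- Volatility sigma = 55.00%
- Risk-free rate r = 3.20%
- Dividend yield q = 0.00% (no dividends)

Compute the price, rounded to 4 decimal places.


d1 = (ln(S/K) + (r - q + 0.5*sigma^2) * T) / (sigma * sqrt(T)) = 0.46352163
d2 = d1 - sigma * sqrt(T) = -0.21008805
exp(-rT) = 0.95313379; exp(-qT) = 1.00000000
C = S_0 * exp(-qT) * N(d1) - K * exp(-rT) * N(d2)
N(d1) = 0.67850474; N(d2) = 0.41679948
C = 92.4500 * 1.00000000 * 0.67850474 - 89.0600 * 0.95313379 * 0.41679948 = 27.3473

Answer: Price = 27.3473


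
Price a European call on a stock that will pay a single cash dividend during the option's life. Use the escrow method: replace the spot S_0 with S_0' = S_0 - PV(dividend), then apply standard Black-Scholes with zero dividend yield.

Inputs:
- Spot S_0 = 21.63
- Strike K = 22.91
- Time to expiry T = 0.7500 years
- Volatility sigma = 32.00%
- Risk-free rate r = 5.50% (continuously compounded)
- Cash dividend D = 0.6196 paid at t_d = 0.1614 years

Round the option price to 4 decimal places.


PV(D) = D * exp(-r * t_d) = 0.6196 * 0.99116228 = 0.61412415
S_0' = S_0 - PV(D) = 21.6300 - 0.61412415 = 21.01587585
d1 = (ln(S_0'/K) + (r + sigma^2/2)*T) / (sigma*sqrt(T)) = -0.02397935
d2 = d1 - sigma*sqrt(T) = -0.30110748
exp(-rT) = 0.95958920
N(d1) = 0.49043454; N(d2) = 0.38166627
C = S_0' * N(d1) - K * exp(-rT) * N(d2) = 21.01587585 * 0.49043454 - 22.9100 * 0.95958920 * 0.38166627 = 1.9163

Answer: Price = 1.9163


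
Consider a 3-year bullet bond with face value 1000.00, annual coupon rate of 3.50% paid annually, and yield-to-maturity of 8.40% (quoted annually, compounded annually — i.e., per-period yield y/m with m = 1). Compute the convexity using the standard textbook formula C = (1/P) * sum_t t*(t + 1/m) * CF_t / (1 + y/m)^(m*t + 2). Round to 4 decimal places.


Answer: Convexity = 9.7242

Derivation:
Coupon per period c = face * coupon_rate / m = 35.000000
Periods per year m = 1; per-period yield y/m = 0.084000
Number of cashflows N = 3
Cashflows (t years, CF_t, discount factor 1/(1+y/m)^(m*t), PV):
  t = 1.0000: CF_t = 35.000000, DF = 0.922509, PV = 32.287823
  t = 2.0000: CF_t = 35.000000, DF = 0.851023, PV = 29.785814
  t = 3.0000: CF_t = 1035.000000, DF = 0.785077, PV = 812.554506
Price P = sum_t PV_t = 874.628144
Convexity numerator sum_t t*(t + 1/m) * CF_t / (1+y/m)^(m*t + 2):
  t = 1.0000: term = 54.955377
  t = 2.0000: term = 152.090527
  t = 3.0000: term = 8298.033520
Convexity = (1/P) * sum = 8505.079425 / 874.628144 = 9.724223


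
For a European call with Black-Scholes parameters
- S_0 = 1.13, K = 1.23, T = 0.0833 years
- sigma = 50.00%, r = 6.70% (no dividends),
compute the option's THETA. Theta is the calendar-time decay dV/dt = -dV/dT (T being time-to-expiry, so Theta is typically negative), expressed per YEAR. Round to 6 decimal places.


Answer: Theta = -0.370437

Derivation:
d1 = -0.4767760928; d2 = -0.6210847897
phi(d1) = 0.3560812818; exp(-qT) = 1.0000000000; exp(-rT) = 0.9944344454
Theta = -S*exp(-qT)*phi(d1)*sigma/(2*sqrt(T)) - r*K*exp(-rT)*N(d2) + q*S*exp(-qT)*N(d1)
N(d1) = 0.3167607857; N(d2) = 0.2672719182; sqrt(T) = 0.2886173938
Term 1 = -1.1300 * 1.0000000000 * 0.3560812818 * 0.5000 / (2 * 0.2886173938) = -0.3485339563
Term 2 = -0.0670 * 1.2300 * 0.9944344454 * 0.2672719182 = -0.0219032925
Term 3 = 0 (no dividend yield, q = 0)
Theta = -0.3485339563 + (-0.0219032925) + (0.0000000000) = -0.370437


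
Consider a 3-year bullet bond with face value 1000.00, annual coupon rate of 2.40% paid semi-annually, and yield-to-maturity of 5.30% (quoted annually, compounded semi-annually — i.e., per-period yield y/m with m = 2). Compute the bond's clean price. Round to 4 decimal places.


Answer: Price = 920.5313

Derivation:
Coupon per period c = face * coupon_rate / m = 12.000000
Periods per year m = 2; per-period yield y/m = 0.026500
Number of cashflows N = 6
Cashflows (t years, CF_t, discount factor 1/(1+y/m)^(m*t), PV):
  t = 0.5000: CF_t = 12.000000, DF = 0.974184, PV = 11.690209
  t = 1.0000: CF_t = 12.000000, DF = 0.949035, PV = 11.388416
  t = 1.5000: CF_t = 12.000000, DF = 0.924535, PV = 11.094414
  t = 2.0000: CF_t = 12.000000, DF = 0.900667, PV = 10.808002
  t = 2.5000: CF_t = 12.000000, DF = 0.877415, PV = 10.528984
  t = 3.0000: CF_t = 1012.000000, DF = 0.854764, PV = 865.021278
Price P = sum_t PV_t = 920.531305


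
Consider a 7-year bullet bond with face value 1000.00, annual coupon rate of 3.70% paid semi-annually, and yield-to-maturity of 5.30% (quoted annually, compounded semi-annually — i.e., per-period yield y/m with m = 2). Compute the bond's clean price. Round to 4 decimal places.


Answer: Price = 907.4371

Derivation:
Coupon per period c = face * coupon_rate / m = 18.500000
Periods per year m = 2; per-period yield y/m = 0.026500
Number of cashflows N = 14
Cashflows (t years, CF_t, discount factor 1/(1+y/m)^(m*t), PV):
  t = 0.5000: CF_t = 18.500000, DF = 0.974184, PV = 18.022406
  t = 1.0000: CF_t = 18.500000, DF = 0.949035, PV = 17.557142
  t = 1.5000: CF_t = 18.500000, DF = 0.924535, PV = 17.103889
  t = 2.0000: CF_t = 18.500000, DF = 0.900667, PV = 16.662337
  t = 2.5000: CF_t = 18.500000, DF = 0.877415, PV = 16.232184
  t = 3.0000: CF_t = 18.500000, DF = 0.854764, PV = 15.813136
  t = 3.5000: CF_t = 18.500000, DF = 0.832698, PV = 15.404906
  t = 4.0000: CF_t = 18.500000, DF = 0.811201, PV = 15.007215
  t = 4.5000: CF_t = 18.500000, DF = 0.790259, PV = 14.619790
  t = 5.0000: CF_t = 18.500000, DF = 0.769858, PV = 14.242368
  t = 5.5000: CF_t = 18.500000, DF = 0.749983, PV = 13.874688
  t = 6.0000: CF_t = 18.500000, DF = 0.730622, PV = 13.516501
  t = 6.5000: CF_t = 18.500000, DF = 0.711760, PV = 13.167561
  t = 7.0000: CF_t = 1018.500000, DF = 0.693385, PV = 706.212957
Price P = sum_t PV_t = 907.437080


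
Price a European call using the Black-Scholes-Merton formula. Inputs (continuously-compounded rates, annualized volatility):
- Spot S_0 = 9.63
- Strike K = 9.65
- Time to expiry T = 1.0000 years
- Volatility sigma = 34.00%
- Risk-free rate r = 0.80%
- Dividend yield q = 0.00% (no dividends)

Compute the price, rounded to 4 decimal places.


d1 = (ln(S/K) + (r - q + 0.5*sigma^2) * T) / (sigma * sqrt(T)) = 0.18742738
d2 = d1 - sigma * sqrt(T) = -0.15257262
exp(-rT) = 0.99203191; exp(-qT) = 1.00000000
C = S_0 * exp(-qT) * N(d1) - K * exp(-rT) * N(d2)
N(d1) = 0.57433722; N(d2) = 0.43936766
C = 9.6300 * 1.00000000 * 0.57433722 - 9.6500 * 0.99203191 * 0.43936766 = 1.3248

Answer: Price = 1.3248


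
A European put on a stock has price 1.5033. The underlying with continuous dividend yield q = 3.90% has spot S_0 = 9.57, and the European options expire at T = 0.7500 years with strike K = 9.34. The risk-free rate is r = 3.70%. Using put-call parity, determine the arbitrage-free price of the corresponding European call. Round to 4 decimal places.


Answer: Call price = 1.7131

Derivation:
Put-call parity: C - P = S_0 * exp(-qT) - K * exp(-rT).
S_0 * exp(-qT) = 9.5700 * 0.97117364 = 9.29413174
K * exp(-rT) = 9.3400 * 0.97263149 = 9.08437816
C = P + S*exp(-qT) - K*exp(-rT)
C = 1.5033 + 9.29413174 - 9.08437816 = 1.7131


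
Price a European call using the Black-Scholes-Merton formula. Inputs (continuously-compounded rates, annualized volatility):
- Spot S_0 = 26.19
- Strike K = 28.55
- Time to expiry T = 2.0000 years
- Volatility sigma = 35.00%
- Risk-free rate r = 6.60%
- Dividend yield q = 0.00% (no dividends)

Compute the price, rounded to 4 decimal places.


Answer: Price = 5.6111

Derivation:
d1 = (ln(S/K) + (r - q + 0.5*sigma^2) * T) / (sigma * sqrt(T)) = 0.33985718
d2 = d1 - sigma * sqrt(T) = -0.15511757
exp(-rT) = 0.87634100; exp(-qT) = 1.00000000
C = S_0 * exp(-qT) * N(d1) - K * exp(-rT) * N(d2)
N(d1) = 0.63301796; N(d2) = 0.43836432
C = 26.1900 * 1.00000000 * 0.63301796 - 28.5500 * 0.87634100 * 0.43836432 = 5.6111


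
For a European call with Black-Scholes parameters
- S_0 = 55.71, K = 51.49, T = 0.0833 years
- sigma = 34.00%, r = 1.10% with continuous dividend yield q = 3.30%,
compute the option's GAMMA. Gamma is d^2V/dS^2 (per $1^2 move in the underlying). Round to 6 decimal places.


Answer: Gamma = 0.051435

Derivation:
d1 = 0.8331219985; d2 = 0.7349920846
phi(d1) = 0.2819615216; exp(-qT) = 0.9972548748; exp(-rT) = 0.9990841197
Gamma = exp(-qT) * phi(d1) / (S * sigma * sqrt(T)) = 0.9972548748 * 0.2819615216 / (55.7100 * 0.3400 * 0.2886173938) = 0.051435


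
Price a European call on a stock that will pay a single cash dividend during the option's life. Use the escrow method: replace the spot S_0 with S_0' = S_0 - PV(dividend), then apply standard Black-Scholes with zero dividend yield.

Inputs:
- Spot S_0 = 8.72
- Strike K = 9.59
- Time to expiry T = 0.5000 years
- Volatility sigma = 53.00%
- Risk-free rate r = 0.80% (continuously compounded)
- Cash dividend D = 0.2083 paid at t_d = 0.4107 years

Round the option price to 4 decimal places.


Answer: Price = 0.8850

Derivation:
PV(D) = D * exp(-r * t_d) = 0.2083 * 0.99671979 = 0.20761673
S_0' = S_0 - PV(D) = 8.7200 - 0.20761673 = 8.51238327
d1 = (ln(S_0'/K) + (r + sigma^2/2)*T) / (sigma*sqrt(T)) = -0.12000517
d2 = d1 - sigma*sqrt(T) = -0.49477177
exp(-rT) = 0.99600799
N(d1) = 0.45223952; N(d2) = 0.31038062
C = S_0' * N(d1) - K * exp(-rT) * N(d2) = 8.51238327 * 0.45223952 - 9.5900 * 0.99600799 * 0.31038062 = 0.8850


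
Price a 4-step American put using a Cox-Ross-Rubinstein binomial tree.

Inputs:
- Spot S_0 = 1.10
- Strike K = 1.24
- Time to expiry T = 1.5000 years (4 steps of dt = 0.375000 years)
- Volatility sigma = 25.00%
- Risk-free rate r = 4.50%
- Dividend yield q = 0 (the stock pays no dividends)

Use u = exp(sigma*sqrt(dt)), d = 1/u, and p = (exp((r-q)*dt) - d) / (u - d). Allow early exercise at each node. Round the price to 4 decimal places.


Answer: Price = V(0,0) = 0.1909

Derivation:
dt = T/N = 0.375000
u = exp(sigma*sqrt(dt)) = 1.165433; d = 1/u = 0.858050
p = (exp((r-q)*dt) - d) / (u - d) = 0.517166
Discount per step: exp(-r*dt) = 0.983267
Stock lattice S(k, i) with i counting down-moves:
  k=0: S(0,0) = 1.1000
  k=1: S(1,0) = 1.2820; S(1,1) = 0.9439
  k=2: S(2,0) = 1.4941; S(2,1) = 1.1000; S(2,2) = 0.8099
  k=3: S(3,0) = 1.7412; S(3,1) = 1.2820; S(3,2) = 0.9439; S(3,3) = 0.6949
  k=4: S(4,0) = 2.0293; S(4,1) = 1.4941; S(4,2) = 1.1000; S(4,3) = 0.8099; S(4,4) = 0.5963
Terminal payoffs V(N, i) = max(K - S_T, 0):
  V(4,0) = 0.000000; V(4,1) = 0.000000; V(4,2) = 0.140000; V(4,3) = 0.430126; V(4,4) = 0.643730
Backward induction: V(k, i) = exp(-r*dt) * [p * V(k+1, i) + (1-p) * V(k+1, i+1)]; then take max(V_cont, immediate exercise) for American.
  V(3,0) = exp(-r*dt) * [p*0.000000 + (1-p)*0.000000] = 0.000000; exercise = 0.000000; V(3,0) = max -> 0.000000
  V(3,1) = exp(-r*dt) * [p*0.000000 + (1-p)*0.140000] = 0.066466; exercise = 0.000000; V(3,1) = max -> 0.066466
  V(3,2) = exp(-r*dt) * [p*0.140000 + (1-p)*0.430126] = 0.275396; exercise = 0.296145; V(3,2) = max -> 0.296145
  V(3,3) = exp(-r*dt) * [p*0.430126 + (1-p)*0.643730] = 0.524338; exercise = 0.545087; V(3,3) = max -> 0.545087
  V(2,0) = exp(-r*dt) * [p*0.000000 + (1-p)*0.066466] = 0.031555; exercise = 0.000000; V(2,0) = max -> 0.031555
  V(2,1) = exp(-r*dt) * [p*0.066466 + (1-p)*0.296145] = 0.174395; exercise = 0.140000; V(2,1) = max -> 0.174395
  V(2,2) = exp(-r*dt) * [p*0.296145 + (1-p)*0.545087] = 0.409376; exercise = 0.430126; V(2,2) = max -> 0.430126
  V(1,0) = exp(-r*dt) * [p*0.031555 + (1-p)*0.174395] = 0.098841; exercise = 0.000000; V(1,0) = max -> 0.098841
  V(1,1) = exp(-r*dt) * [p*0.174395 + (1-p)*0.430126] = 0.292886; exercise = 0.296145; V(1,1) = max -> 0.296145
  V(0,0) = exp(-r*dt) * [p*0.098841 + (1-p)*0.296145] = 0.190858; exercise = 0.140000; V(0,0) = max -> 0.190858


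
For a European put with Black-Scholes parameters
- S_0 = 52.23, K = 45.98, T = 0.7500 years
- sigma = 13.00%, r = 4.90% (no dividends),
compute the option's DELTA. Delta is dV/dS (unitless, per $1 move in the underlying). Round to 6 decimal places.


Answer: Delta = -0.064915

Derivation:
d1 = 1.5147719008; d2 = 1.4021885983
phi(d1) = 0.1266655046; exp(-qT) = 1.0000000000; exp(-rT) = 0.9639170845
N(-d1) = 0.0649150894
Delta = -exp(-qT) * N(-d1) = -1.0000000000 * 0.0649150894 = -0.064915


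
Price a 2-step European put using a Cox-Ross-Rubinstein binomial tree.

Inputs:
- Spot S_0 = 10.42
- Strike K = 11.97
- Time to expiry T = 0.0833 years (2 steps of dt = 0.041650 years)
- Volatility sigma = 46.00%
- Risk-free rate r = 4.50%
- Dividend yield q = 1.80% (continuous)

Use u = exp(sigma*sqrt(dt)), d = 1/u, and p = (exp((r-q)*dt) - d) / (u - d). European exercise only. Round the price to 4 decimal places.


dt = T/N = 0.041650
u = exp(sigma*sqrt(dt)) = 1.098426; d = 1/u = 0.910394
p = (exp((r-q)*dt) - d) / (u - d) = 0.482532
Discount per step: exp(-r*dt) = 0.998128
Stock lattice S(k, i) with i counting down-moves:
  k=0: S(0,0) = 10.4200
  k=1: S(1,0) = 11.4456; S(1,1) = 9.4863
  k=2: S(2,0) = 12.5721; S(2,1) = 10.4200; S(2,2) = 8.6363
Terminal payoffs V(N, i) = max(K - S_T, 0):
  V(2,0) = 0.000000; V(2,1) = 1.550000; V(2,2) = 3.333733
Backward induction: V(k, i) = exp(-r*dt) * [p * V(k+1, i) + (1-p) * V(k+1, i+1)].
  V(1,0) = exp(-r*dt) * [p*0.000000 + (1-p)*1.550000] = 0.800574
  V(1,1) = exp(-r*dt) * [p*1.550000 + (1-p)*3.333733] = 2.468395
  V(0,0) = exp(-r*dt) * [p*0.800574 + (1-p)*2.468395] = 1.660504

Answer: Price = V(0,0) = 1.6605


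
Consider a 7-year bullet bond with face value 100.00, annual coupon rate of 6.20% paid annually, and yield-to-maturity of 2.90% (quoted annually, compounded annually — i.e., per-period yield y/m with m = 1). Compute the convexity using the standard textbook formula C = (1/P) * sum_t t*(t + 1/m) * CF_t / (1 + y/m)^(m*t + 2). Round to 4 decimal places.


Coupon per period c = face * coupon_rate / m = 6.200000
Periods per year m = 1; per-period yield y/m = 0.029000
Number of cashflows N = 7
Cashflows (t years, CF_t, discount factor 1/(1+y/m)^(m*t), PV):
  t = 1.0000: CF_t = 6.200000, DF = 0.971817, PV = 6.025267
  t = 2.0000: CF_t = 6.200000, DF = 0.944429, PV = 5.855459
  t = 3.0000: CF_t = 6.200000, DF = 0.917812, PV = 5.690436
  t = 4.0000: CF_t = 6.200000, DF = 0.891946, PV = 5.530064
  t = 5.0000: CF_t = 6.200000, DF = 0.866808, PV = 5.374212
  t = 6.0000: CF_t = 6.200000, DF = 0.842379, PV = 5.222752
  t = 7.0000: CF_t = 106.200000, DF = 0.818639, PV = 86.939451
Price P = sum_t PV_t = 120.637643
Convexity numerator sum_t t*(t + 1/m) * CF_t / (1+y/m)^(m*t + 2):
  t = 1.0000: term = 11.380873
  t = 2.0000: term = 33.180387
  t = 3.0000: term = 64.490547
  t = 4.0000: term = 104.455049
  t = 5.0000: term = 152.266835
  t = 6.0000: term = 207.165762
  t = 7.0000: term = 4598.055096
Convexity = (1/P) * sum = 5170.994548 / 120.637643 = 42.863856

Answer: Convexity = 42.8639


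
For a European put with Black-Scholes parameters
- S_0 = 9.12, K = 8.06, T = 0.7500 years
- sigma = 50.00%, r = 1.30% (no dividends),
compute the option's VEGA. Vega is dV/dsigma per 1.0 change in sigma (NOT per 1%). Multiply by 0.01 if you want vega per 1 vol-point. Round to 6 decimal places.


d1 = 0.5243639426; d2 = 0.0913512407
phi(d1) = 0.3476992819; exp(-qT) = 1.0000000000; exp(-rT) = 0.9902973771
Vega = S * exp(-qT) * phi(d1) * sqrt(T) = 9.1200 * 1.0000000000 * 0.3476992819 * 0.8660254038 = 2.746182

Answer: Vega = 2.746182


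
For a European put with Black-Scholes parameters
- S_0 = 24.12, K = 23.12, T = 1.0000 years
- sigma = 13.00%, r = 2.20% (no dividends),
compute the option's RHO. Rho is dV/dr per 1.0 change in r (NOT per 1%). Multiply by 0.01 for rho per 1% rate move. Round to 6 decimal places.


Answer: Rho = -7.545375

Derivation:
d1 = 0.5599486773; d2 = 0.4299486773
phi(d1) = 0.3410555902; exp(-qT) = 1.0000000000; exp(-rT) = 0.9782402351
N(-d2) = 0.3336164875
Rho = -K*T*exp(-rT)*N(-d2) = -23.1200 * 1.0000 * 0.9782402351 * 0.3336164875 = -7.545375


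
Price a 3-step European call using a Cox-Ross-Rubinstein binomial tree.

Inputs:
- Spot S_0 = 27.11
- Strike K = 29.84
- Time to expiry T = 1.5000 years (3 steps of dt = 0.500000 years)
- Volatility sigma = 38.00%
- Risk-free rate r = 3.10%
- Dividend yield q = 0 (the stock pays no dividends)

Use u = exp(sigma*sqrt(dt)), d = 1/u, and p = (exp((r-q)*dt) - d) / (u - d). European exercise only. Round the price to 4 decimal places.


dt = T/N = 0.500000
u = exp(sigma*sqrt(dt)) = 1.308263; d = 1/u = 0.764372
p = (exp((r-q)*dt) - d) / (u - d) = 0.461946
Discount per step: exp(-r*dt) = 0.984620
Stock lattice S(k, i) with i counting down-moves:
  k=0: S(0,0) = 27.1100
  k=1: S(1,0) = 35.4670; S(1,1) = 20.7221
  k=2: S(2,0) = 46.4002; S(2,1) = 27.1100; S(2,2) = 15.8394
  k=3: S(3,0) = 60.7037; S(3,1) = 35.4670; S(3,2) = 20.7221; S(3,3) = 12.1072
Terminal payoffs V(N, i) = max(S_T - K, 0):
  V(3,0) = 30.863684; V(3,1) = 5.627020; V(3,2) = 0.000000; V(3,3) = 0.000000
Backward induction: V(k, i) = exp(-r*dt) * [p * V(k+1, i) + (1-p) * V(k+1, i+1)].
  V(2,0) = exp(-r*dt) * [p*30.863684 + (1-p)*5.627020] = 17.019156
  V(2,1) = exp(-r*dt) * [p*5.627020 + (1-p)*0.000000] = 2.559402
  V(2,2) = exp(-r*dt) * [p*0.000000 + (1-p)*0.000000] = 0.000000
  V(1,0) = exp(-r*dt) * [p*17.019156 + (1-p)*2.559402] = 9.096934
  V(1,1) = exp(-r*dt) * [p*2.559402 + (1-p)*0.000000] = 1.164122
  V(0,0) = exp(-r*dt) * [p*9.096934 + (1-p)*1.164122] = 4.754390

Answer: Price = V(0,0) = 4.7544


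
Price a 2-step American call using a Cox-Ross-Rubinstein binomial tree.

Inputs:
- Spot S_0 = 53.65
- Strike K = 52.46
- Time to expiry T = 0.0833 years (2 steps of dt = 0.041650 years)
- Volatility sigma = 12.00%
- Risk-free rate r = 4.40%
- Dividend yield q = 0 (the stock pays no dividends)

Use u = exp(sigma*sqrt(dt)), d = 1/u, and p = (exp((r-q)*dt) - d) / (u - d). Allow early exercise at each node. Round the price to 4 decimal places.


dt = T/N = 0.041650
u = exp(sigma*sqrt(dt)) = 1.024792; d = 1/u = 0.975807
p = (exp((r-q)*dt) - d) / (u - d) = 0.531324
Discount per step: exp(-r*dt) = 0.998169
Stock lattice S(k, i) with i counting down-moves:
  k=0: S(0,0) = 53.6500
  k=1: S(1,0) = 54.9801; S(1,1) = 52.3521
  k=2: S(2,0) = 56.3432; S(2,1) = 53.6500; S(2,2) = 51.0855
Terminal payoffs V(N, i) = max(S_T - K, 0):
  V(2,0) = 3.883195; V(2,1) = 1.190000; V(2,2) = 0.000000
Backward induction: V(k, i) = exp(-r*dt) * [p * V(k+1, i) + (1-p) * V(k+1, i+1)]; then take max(V_cont, immediate exercise) for American.
  V(1,0) = exp(-r*dt) * [p*3.883195 + (1-p)*1.190000] = 2.616159; exercise = 2.520109; V(1,0) = max -> 2.616159
  V(1,1) = exp(-r*dt) * [p*1.190000 + (1-p)*0.000000] = 0.631117; exercise = 0.000000; V(1,1) = max -> 0.631117
  V(0,0) = exp(-r*dt) * [p*2.616159 + (1-p)*0.631117] = 1.682731; exercise = 1.190000; V(0,0) = max -> 1.682731

Answer: Price = V(0,0) = 1.6827


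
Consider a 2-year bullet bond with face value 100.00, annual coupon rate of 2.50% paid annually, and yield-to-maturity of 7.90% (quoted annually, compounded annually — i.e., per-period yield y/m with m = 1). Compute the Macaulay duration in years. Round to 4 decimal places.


Answer: Macaulay duration = 1.9744 years

Derivation:
Coupon per period c = face * coupon_rate / m = 2.500000
Periods per year m = 1; per-period yield y/m = 0.079000
Number of cashflows N = 2
Cashflows (t years, CF_t, discount factor 1/(1+y/m)^(m*t), PV):
  t = 1.0000: CF_t = 2.500000, DF = 0.926784, PV = 2.316960
  t = 2.0000: CF_t = 102.500000, DF = 0.858929, PV = 88.040191
Price P = sum_t PV_t = 90.357151
Macaulay numerator sum_t t * PV_t:
  t * PV_t at t = 1.0000: 2.316960
  t * PV_t at t = 2.0000: 176.080382
Macaulay duration D = (sum_t t * PV_t) / P = 178.397342 / 90.357151 = 1.974358
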